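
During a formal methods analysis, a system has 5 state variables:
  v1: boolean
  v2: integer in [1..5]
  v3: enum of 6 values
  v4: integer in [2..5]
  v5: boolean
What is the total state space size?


State space = product of domain sizes of all variables.
Domain sizes:
  v1 (boolean): 2
  v2 (integer in [1..5]): 5
  v3 (enum of 6 values): 6
  v4 (integer in [2..5]): 4
  v5 (boolean): 2
Product = 2 * 5 * 6 * 4 * 2 = 480

480


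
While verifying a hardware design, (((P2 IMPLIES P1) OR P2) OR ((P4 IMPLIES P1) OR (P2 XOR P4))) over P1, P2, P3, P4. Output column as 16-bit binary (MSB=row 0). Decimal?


Formula: (((P2 IMPLIES P1) OR P2) OR ((P4 IMPLIES P1) OR (P2 XOR P4))) over P1, P2, P3, P4 (16 rows)
Evaluate each row (bits = P1,P2,P3,P4, MSB first):
  row 0 [0000]: (((0 IMPLIES 0) OR 0) OR ((0 IMPLIES 0) OR (0 XOR 0))) -> 1
  row 1 [0001]: (((0 IMPLIES 0) OR 0) OR ((1 IMPLIES 0) OR (0 XOR 1))) -> 1
  row 2 [0010]: (((0 IMPLIES 0) OR 0) OR ((0 IMPLIES 0) OR (0 XOR 0))) -> 1
  row 3 [0011]: (((0 IMPLIES 0) OR 0) OR ((1 IMPLIES 0) OR (0 XOR 1))) -> 1
  row 4 [0100]: (((1 IMPLIES 0) OR 1) OR ((0 IMPLIES 0) OR (1 XOR 0))) -> 1
  row 5 [0101]: (((1 IMPLIES 0) OR 1) OR ((1 IMPLIES 0) OR (1 XOR 1))) -> 1
  row 6 [0110]: (((1 IMPLIES 0) OR 1) OR ((0 IMPLIES 0) OR (1 XOR 0))) -> 1
  row 7 [0111]: (((1 IMPLIES 0) OR 1) OR ((1 IMPLIES 0) OR (1 XOR 1))) -> 1
  row 8 [1000]: (((0 IMPLIES 1) OR 0) OR ((0 IMPLIES 1) OR (0 XOR 0))) -> 1
  row 9 [1001]: (((0 IMPLIES 1) OR 0) OR ((1 IMPLIES 1) OR (0 XOR 1))) -> 1
  row 10 [1010]: (((0 IMPLIES 1) OR 0) OR ((0 IMPLIES 1) OR (0 XOR 0))) -> 1
  row 11 [1011]: (((0 IMPLIES 1) OR 0) OR ((1 IMPLIES 1) OR (0 XOR 1))) -> 1
  row 12 [1100]: (((1 IMPLIES 1) OR 1) OR ((0 IMPLIES 1) OR (1 XOR 0))) -> 1
  row 13 [1101]: (((1 IMPLIES 1) OR 1) OR ((1 IMPLIES 1) OR (1 XOR 1))) -> 1
  row 14 [1110]: (((1 IMPLIES 1) OR 1) OR ((0 IMPLIES 1) OR (1 XOR 0))) -> 1
  row 15 [1111]: (((1 IMPLIES 1) OR 1) OR ((1 IMPLIES 1) OR (1 XOR 1))) -> 1
Full result column, 4 rows per line (P1,P2 fixed per line; P3,P4 runs 00..11 left to right):
  rows 0-3 [P1,P2=00]: 1111  = hex F
  rows 4-7 [P1,P2=01]: 1111  = hex F
  rows 8-11 [P1,P2=10]: 1111  = hex F
  rows 12-15 [P1,P2=11]: 1111  = hex F
Output column (row 0 .. row 15) = 1111111111111111
Output column grouped in 4s = 1111 1111 1111 1111 = 0xFFFF
Convert to decimal digit by digit (value = value*16 + digit):
  F -> 15
  15*16 + 15 (F) = 255
  255*16 + 15 (F) = 4095
  4095*16 + 15 (F) = 65535
Decimal = 65535

65535


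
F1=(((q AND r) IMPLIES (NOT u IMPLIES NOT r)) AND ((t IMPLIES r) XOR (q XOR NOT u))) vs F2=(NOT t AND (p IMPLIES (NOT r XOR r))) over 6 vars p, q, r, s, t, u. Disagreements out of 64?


F1 = (((q AND r) IMPLIES (NOT u IMPLIES NOT r)) AND ((t IMPLIES r) XOR (q XOR NOT u)))
F2 = (NOT t AND (p IMPLIES (NOT r XOR r)))
Evaluate both on each of 64 rows (bits = p,q,r,s,t,u):
  row 0 [000000]: F1=0 F2=1 (differ) -> 1
  row 1 [000001]: F1=1 F2=1 -> 0
  row 2 [000010]: F1=1 F2=0 (differ) -> 1
  row 3 [000011]: F1=0 F2=0 -> 0
  row 4 [000100]: F1=0 F2=1 (differ) -> 1
  (every remaining row is evaluated the same way; all 64 results are listed next)
Full result column, 8 rows per line (p,q,r fixed per line; s,t,u runs 000..111 left to right):
  rows 0-7 [p,q,r=000]: 10101010  (ones: 4)
  rows 8-15 [p,q,r=001]: 10011001  (ones: 4)
  rows 16-23 [p,q,r=010]: 01010101  (ones: 4)
  rows 24-31 [p,q,r=011]: 11001100  (ones: 4)
  rows 32-39 [p,q,r=100]: 10101010  (ones: 4)
  rows 40-47 [p,q,r=101]: 10011001  (ones: 4)
  rows 48-55 [p,q,r=110]: 01010101  (ones: 4)
  rows 56-63 [p,q,r=111]: 11001100  (ones: 4)
Disagreements = 4+4+4+4+4+4+4+4 = 32

32


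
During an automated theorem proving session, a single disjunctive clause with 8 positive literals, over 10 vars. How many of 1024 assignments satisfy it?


Step 1: Total=2^10=1024
Step 2: Unsat when all 8 false: 2^2=4
Step 3: Sat=1024-4=1020

1020


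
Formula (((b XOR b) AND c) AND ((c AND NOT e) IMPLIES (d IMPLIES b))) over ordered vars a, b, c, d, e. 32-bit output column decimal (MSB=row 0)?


Formula: (((b XOR b) AND c) AND ((c AND NOT e) IMPLIES (d IMPLIES b))) over a, b, c, d, e (32 rows)
Evaluate each row (bits = a,b,c,d,e, MSB first):
  row 0 [00000]: (((0 XOR 0) AND 0) AND ((0 AND NOT 0) IMPLIES (0 IMPLIES 0))) -> 0
  row 1 [00001]: (((0 XOR 0) AND 0) AND ((0 AND NOT 1) IMPLIES (0 IMPLIES 0))) -> 0
  row 2 [00010]: (((0 XOR 0) AND 0) AND ((0 AND NOT 0) IMPLIES (1 IMPLIES 0))) -> 0
  row 3 [00011]: (((0 XOR 0) AND 0) AND ((0 AND NOT 1) IMPLIES (1 IMPLIES 0))) -> 0
  row 4 [00100]: (((0 XOR 0) AND 1) AND ((1 AND NOT 0) IMPLIES (0 IMPLIES 0))) -> 0
  row 5 [00101]: (((0 XOR 0) AND 1) AND ((1 AND NOT 1) IMPLIES (0 IMPLIES 0))) -> 0
  row 6 [00110]: (((0 XOR 0) AND 1) AND ((1 AND NOT 0) IMPLIES (1 IMPLIES 0))) -> 0
  row 7 [00111]: (((0 XOR 0) AND 1) AND ((1 AND NOT 1) IMPLIES (1 IMPLIES 0))) -> 0
  row 8 [01000]: (((1 XOR 1) AND 0) AND ((0 AND NOT 0) IMPLIES (0 IMPLIES 1))) -> 0
  row 9 [01001]: (((1 XOR 1) AND 0) AND ((0 AND NOT 1) IMPLIES (0 IMPLIES 1))) -> 0
  row 10 [01010]: (((1 XOR 1) AND 0) AND ((0 AND NOT 0) IMPLIES (1 IMPLIES 1))) -> 0
  row 11 [01011]: (((1 XOR 1) AND 0) AND ((0 AND NOT 1) IMPLIES (1 IMPLIES 1))) -> 0
  row 12 [01100]: (((1 XOR 1) AND 1) AND ((1 AND NOT 0) IMPLIES (0 IMPLIES 1))) -> 0
  row 13 [01101]: (((1 XOR 1) AND 1) AND ((1 AND NOT 1) IMPLIES (0 IMPLIES 1))) -> 0
  row 14 [01110]: (((1 XOR 1) AND 1) AND ((1 AND NOT 0) IMPLIES (1 IMPLIES 1))) -> 0
  row 15 [01111]: (((1 XOR 1) AND 1) AND ((1 AND NOT 1) IMPLIES (1 IMPLIES 1))) -> 0
  row 16 [10000]: (((0 XOR 0) AND 0) AND ((0 AND NOT 0) IMPLIES (0 IMPLIES 0))) -> 0
  row 17 [10001]: (((0 XOR 0) AND 0) AND ((0 AND NOT 1) IMPLIES (0 IMPLIES 0))) -> 0
  row 18 [10010]: (((0 XOR 0) AND 0) AND ((0 AND NOT 0) IMPLIES (1 IMPLIES 0))) -> 0
  row 19 [10011]: (((0 XOR 0) AND 0) AND ((0 AND NOT 1) IMPLIES (1 IMPLIES 0))) -> 0
  row 20 [10100]: (((0 XOR 0) AND 1) AND ((1 AND NOT 0) IMPLIES (0 IMPLIES 0))) -> 0
  row 21 [10101]: (((0 XOR 0) AND 1) AND ((1 AND NOT 1) IMPLIES (0 IMPLIES 0))) -> 0
  row 22 [10110]: (((0 XOR 0) AND 1) AND ((1 AND NOT 0) IMPLIES (1 IMPLIES 0))) -> 0
  row 23 [10111]: (((0 XOR 0) AND 1) AND ((1 AND NOT 1) IMPLIES (1 IMPLIES 0))) -> 0
  row 24 [11000]: (((1 XOR 1) AND 0) AND ((0 AND NOT 0) IMPLIES (0 IMPLIES 1))) -> 0
  row 25 [11001]: (((1 XOR 1) AND 0) AND ((0 AND NOT 1) IMPLIES (0 IMPLIES 1))) -> 0
  row 26 [11010]: (((1 XOR 1) AND 0) AND ((0 AND NOT 0) IMPLIES (1 IMPLIES 1))) -> 0
  row 27 [11011]: (((1 XOR 1) AND 0) AND ((0 AND NOT 1) IMPLIES (1 IMPLIES 1))) -> 0
  row 28 [11100]: (((1 XOR 1) AND 1) AND ((1 AND NOT 0) IMPLIES (0 IMPLIES 1))) -> 0
  row 29 [11101]: (((1 XOR 1) AND 1) AND ((1 AND NOT 1) IMPLIES (0 IMPLIES 1))) -> 0
  row 30 [11110]: (((1 XOR 1) AND 1) AND ((1 AND NOT 0) IMPLIES (1 IMPLIES 1))) -> 0
  row 31 [11111]: (((1 XOR 1) AND 1) AND ((1 AND NOT 1) IMPLIES (1 IMPLIES 1))) -> 0
Full result column, 4 rows per line (a,b,c fixed per line; d,e runs 00..11 left to right):
  rows 0-3 [a,b,c=000]: 0000  = hex 0
  rows 4-7 [a,b,c=001]: 0000  = hex 0
  rows 8-11 [a,b,c=010]: 0000  = hex 0
  rows 12-15 [a,b,c=011]: 0000  = hex 0
  rows 16-19 [a,b,c=100]: 0000  = hex 0
  rows 20-23 [a,b,c=101]: 0000  = hex 0
  rows 24-27 [a,b,c=110]: 0000  = hex 0
  rows 28-31 [a,b,c=111]: 0000  = hex 0
Output column (row 0 .. row 31) = 00000000000000000000000000000000
Output column grouped in 4s = 0000 0000 0000 0000 0000 0000 0000 0000 = 0x00000000
Convert to decimal digit by digit (value = value*16 + digit):
  0 -> 0
  0*16 + 0 = 0
  0*16 + 0 = 0
  0*16 + 0 = 0
  0*16 + 0 = 0
  0*16 + 0 = 0
  0*16 + 0 = 0
  0*16 + 0 = 0
Decimal = 0

0


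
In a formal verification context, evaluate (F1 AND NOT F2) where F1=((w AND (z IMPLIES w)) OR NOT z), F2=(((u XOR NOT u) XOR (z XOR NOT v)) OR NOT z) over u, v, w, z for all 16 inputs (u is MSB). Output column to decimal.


F1 = ((w AND (z IMPLIES w)) OR NOT z)
F2 = (((u XOR NOT u) XOR (z XOR NOT v)) OR NOT z)
Counterexample to F1=>F2 is where F1=1 and F2=0.
Evaluate each row (bits = u,v,w,z, MSB first):
  row 0 [0000]: F1=1 F2=1 -> F1&~F2 -> 0
  row 1 [0001]: F1=0 F2=1 -> F1&~F2 -> 0
  row 2 [0010]: F1=1 F2=1 -> F1&~F2 -> 0
  row 3 [0011]: F1=1 F2=1 -> F1&~F2 -> 0
  row 4 [0100]: F1=1 F2=1 -> F1&~F2 -> 0
  row 5 [0101]: F1=0 F2=0 -> F1&~F2 -> 0
  row 6 [0110]: F1=1 F2=1 -> F1&~F2 -> 0
  row 7 [0111]: F1=1 F2=0 -> F1&~F2 -> 1
  row 8 [1000]: F1=1 F2=1 -> F1&~F2 -> 0
  row 9 [1001]: F1=0 F2=1 -> F1&~F2 -> 0
  row 10 [1010]: F1=1 F2=1 -> F1&~F2 -> 0
  row 11 [1011]: F1=1 F2=1 -> F1&~F2 -> 0
  row 12 [1100]: F1=1 F2=1 -> F1&~F2 -> 0
  row 13 [1101]: F1=0 F2=0 -> F1&~F2 -> 0
  row 14 [1110]: F1=1 F2=1 -> F1&~F2 -> 0
  row 15 [1111]: F1=1 F2=0 -> F1&~F2 -> 1
Full result column, 4 rows per line (u,v fixed per line; w,z runs 00..11 left to right):
  rows 0-3 [u,v=00]: 0000  = hex 0
  rows 4-7 [u,v=01]: 0001  = hex 1
  rows 8-11 [u,v=10]: 0000  = hex 0
  rows 12-15 [u,v=11]: 0001  = hex 1
Counterexample vector (row 0 .. row 15) = 0000000100000001
Output column grouped in 4s = 0000 0001 0000 0001 = 0x0101
Convert to decimal digit by digit (value = value*16 + digit):
  0 -> 0
  0*16 + 1 = 1
  1*16 + 0 = 16
  16*16 + 1 = 257
Decimal = 257

257


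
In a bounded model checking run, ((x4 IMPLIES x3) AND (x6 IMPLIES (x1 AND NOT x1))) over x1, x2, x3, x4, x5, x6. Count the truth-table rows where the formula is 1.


Formula: ((x4 IMPLIES x3) AND (x6 IMPLIES (x1 AND NOT x1))) over 6 vars (64 rows)
Evaluate each row (x1, x2, x3, x4, x5, x6 as bits, MSB first):
  row 0 [000000]: ((0 IMPLIES 0) AND (0 IMPLIES (0 AND NOT 0))) -> 1
  row 1 [000001]: ((0 IMPLIES 0) AND (1 IMPLIES (0 AND NOT 0))) -> 0
  row 2 [000010]: ((0 IMPLIES 0) AND (0 IMPLIES (0 AND NOT 0))) -> 1
  row 3 [000011]: ((0 IMPLIES 0) AND (1 IMPLIES (0 AND NOT 0))) -> 0
  row 4 [000100]: ((1 IMPLIES 0) AND (0 IMPLIES (0 AND NOT 0))) -> 0
  (every remaining row is evaluated the same way; all 64 results are listed next)
Full result column, 8 rows per line (x1,x2,x3 fixed per line; x4,x5,x6 runs 000..111 left to right):
  rows 0-7 [x1,x2,x3=000]: 10100000  (ones: 2)
  rows 8-15 [x1,x2,x3=001]: 10101010  (ones: 4)
  rows 16-23 [x1,x2,x3=010]: 10100000  (ones: 2)
  rows 24-31 [x1,x2,x3=011]: 10101010  (ones: 4)
  rows 32-39 [x1,x2,x3=100]: 10100000  (ones: 2)
  rows 40-47 [x1,x2,x3=101]: 10101010  (ones: 4)
  rows 48-55 [x1,x2,x3=110]: 10100000  (ones: 2)
  rows 56-63 [x1,x2,x3=111]: 10101010  (ones: 4)
Count of 1-rows = 2+4+2+4+2+4+2+4 = 24

24


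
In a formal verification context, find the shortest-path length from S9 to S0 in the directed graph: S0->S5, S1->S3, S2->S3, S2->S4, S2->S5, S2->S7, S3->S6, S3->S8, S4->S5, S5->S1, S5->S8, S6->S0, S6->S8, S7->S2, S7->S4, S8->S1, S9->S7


BFS layer-by-layer from S9:
  dist 0: {S9}
  dist 1: {S7}
  dist 2: {S2, S4}
  dist 3: {S3, S5}
  dist 4: {S1, S6, S8}
  dist 5: {S0}
  -> S0 reached at distance 5
Shortest path length = 5

5


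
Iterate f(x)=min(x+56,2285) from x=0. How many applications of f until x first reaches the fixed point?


Step 1: x=0, cap=2285, increment=56
Step 2: x grows by 56 each step until capped at 2285; fixed point is x=2285
Step 3: iterations = ceil(2285/56) = 41

41


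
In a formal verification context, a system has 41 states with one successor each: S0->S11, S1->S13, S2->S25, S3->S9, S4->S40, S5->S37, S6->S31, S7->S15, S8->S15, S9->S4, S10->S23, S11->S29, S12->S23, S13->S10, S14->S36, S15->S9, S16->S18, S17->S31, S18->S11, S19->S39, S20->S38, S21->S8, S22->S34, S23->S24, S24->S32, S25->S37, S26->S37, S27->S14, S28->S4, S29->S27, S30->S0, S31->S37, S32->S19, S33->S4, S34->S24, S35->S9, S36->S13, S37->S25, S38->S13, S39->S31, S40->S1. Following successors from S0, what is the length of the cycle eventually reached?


Trace from S0 until a state repeats:
  S0 -> S11 -> S29 -> S27 -> S14 -> S36 -> S13 -> S10 -> S23 -> S24 -> S32 -> S19 -> S39 -> S31 -> S37 -> S25 -> S37
S37 first seen at step 14, revisited at step 16.
Cycle length = 16 - 14 = 2

2


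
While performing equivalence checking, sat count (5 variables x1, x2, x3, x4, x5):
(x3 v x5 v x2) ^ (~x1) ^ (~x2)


CNF with 3 clauses over 5 vars (32 assignments).
An assignment satisfies CNF iff every clause has >=1 true literal.
Check each row (bits = x1,x2,x3,x4,x5; clause T/F shown):
  row 0 [00000]: clauses=FTT -> 0
  row 1 [00001]: clauses=TTT -> 1
  row 2 [00010]: clauses=FTT -> 0
  row 3 [00011]: clauses=TTT -> 1
  row 4 [00100]: clauses=TTT -> 1
  row 5 [00101]: clauses=TTT -> 1
  row 6 [00110]: clauses=TTT -> 1
  row 7 [00111]: clauses=TTT -> 1
  row 8 [01000]: clauses=TTF -> 0
  row 9 [01001]: clauses=TTF -> 0
  row 10 [01010]: clauses=TTF -> 0
  row 11 [01011]: clauses=TTF -> 0
  row 12 [01100]: clauses=TTF -> 0
  row 13 [01101]: clauses=TTF -> 0
  row 14 [01110]: clauses=TTF -> 0
  row 15 [01111]: clauses=TTF -> 0
  row 16 [10000]: clauses=FFT -> 0
  row 17 [10001]: clauses=TFT -> 0
  row 18 [10010]: clauses=FFT -> 0
  row 19 [10011]: clauses=TFT -> 0
  row 20 [10100]: clauses=TFT -> 0
  row 21 [10101]: clauses=TFT -> 0
  row 22 [10110]: clauses=TFT -> 0
  row 23 [10111]: clauses=TFT -> 0
  row 24 [11000]: clauses=TFF -> 0
  row 25 [11001]: clauses=TFF -> 0
  row 26 [11010]: clauses=TFF -> 0
  row 27 [11011]: clauses=TFF -> 0
  row 28 [11100]: clauses=TFF -> 0
  row 29 [11101]: clauses=TFF -> 0
  row 30 [11110]: clauses=TFF -> 0
  row 31 [11111]: clauses=TFF -> 0
Full result column, 8 rows per line (x1,x2 fixed per line; x3,x4,x5 runs 000..111 left to right):
  rows 0-7 [x1,x2=00]: 01011111  (ones: 6)
  rows 8-15 [x1,x2=01]: 00000000  (ones: 0)
  rows 16-23 [x1,x2=10]: 00000000  (ones: 0)
  rows 24-31 [x1,x2=11]: 00000000  (ones: 0)
Satisfying assignments = 6+0+0+0 = 6

6


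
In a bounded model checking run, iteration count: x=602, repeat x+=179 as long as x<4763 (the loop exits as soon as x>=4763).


Step 1: x goes from 602 toward 4763 by 179; the body runs while x<4763, so iterations = ceil((bound-start)/step)
Step 2: Distance=4161
Step 3: ceil(4161/179)=24

24


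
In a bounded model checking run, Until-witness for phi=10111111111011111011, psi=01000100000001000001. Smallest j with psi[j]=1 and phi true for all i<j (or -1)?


(phi U psi) at 0: need smallest j with psi[j]=1 and phi[i]=1 for all i in [0,j).
Scan from step 0:
  step 0: phi=1, psi=0 -> continue
  step 1: psi=1 and phi held for [0,1) -> witness found
Witness step = 1

1


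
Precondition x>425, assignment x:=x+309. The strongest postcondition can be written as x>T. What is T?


Formula: sp(P, x:=E) = exists old_x. (x = E[old_x/x]) AND P[old_x/x] (old_x is the value of x before the assignment; eliminate old_x by solving x = E[old_x/x] for old_x)
Step 1: Precondition P: x>425, i.e. old_x > 425
Step 2: Assignment gives x = old_x + 309, so old_x = x - 309
Step 3: Substitute into P: x - 309 > 425
Step 4: Simplify: x > 425+309 = 734

734


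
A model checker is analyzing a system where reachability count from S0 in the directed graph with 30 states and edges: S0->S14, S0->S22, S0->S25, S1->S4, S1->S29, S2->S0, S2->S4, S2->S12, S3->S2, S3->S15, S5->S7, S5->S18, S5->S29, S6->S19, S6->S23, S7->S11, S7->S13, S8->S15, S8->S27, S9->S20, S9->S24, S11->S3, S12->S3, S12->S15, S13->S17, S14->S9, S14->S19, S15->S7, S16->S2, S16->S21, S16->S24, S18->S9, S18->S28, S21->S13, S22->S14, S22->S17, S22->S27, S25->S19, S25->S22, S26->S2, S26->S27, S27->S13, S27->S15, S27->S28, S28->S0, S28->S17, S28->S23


BFS from S0:
  layer 0: {S0}
  layer 1: {S14, S22, S25}
  layer 2: {S9, S17, S19, S27}
  layer 3: {S13, S15, S20, S24, S28}
  layer 4: {S7, S23}
  layer 5: {S11}
  layer 6: {S3}
  layer 7: {S2}
  layer 8: {S4, S12}
Reachable set: {S0, S2, S3, S4, S7, S9, S11, S12, S13, S14, S15, S17, S19, S20, S22, S23, S24, S25, S27, S28}
Count = 20

20


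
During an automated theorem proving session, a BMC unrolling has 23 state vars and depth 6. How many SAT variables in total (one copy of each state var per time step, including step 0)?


BMC unrolls to depth k, creating one copy of each state var for steps 0..k.
Step count = 6 + 1 = 7 (steps 0 through 6)
Vars per step = 23
Total = 23 * 7 = 161

161


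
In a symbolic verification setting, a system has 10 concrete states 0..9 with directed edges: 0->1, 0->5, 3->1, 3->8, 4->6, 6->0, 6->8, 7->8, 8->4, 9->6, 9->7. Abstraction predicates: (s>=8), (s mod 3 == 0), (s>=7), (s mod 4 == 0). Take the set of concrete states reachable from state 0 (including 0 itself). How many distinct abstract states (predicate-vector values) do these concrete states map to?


BFS from 0:
Concrete reachable: {0, 1, 5}
Abstract via predicates (s>=8), (s mod 3 == 0), (s>=7), (s mod 4 == 0):
  (0,0,0,0) <- {1, 5}
  (0,1,0,1) <- {0}
Distinct abstract states = 2

2


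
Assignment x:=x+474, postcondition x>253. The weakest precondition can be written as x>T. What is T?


Formula: wp(x:=E, P) = P[E/x] (substitute E for x in postcondition)
Step 1: Postcondition: x>253
Step 2: Substitute x+474 for x: x+474>253
Step 3: Solve for x: x > 253-474 = -221

-221


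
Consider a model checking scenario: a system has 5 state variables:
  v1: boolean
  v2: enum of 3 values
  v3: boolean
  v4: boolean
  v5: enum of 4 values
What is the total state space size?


State space = product of domain sizes of all variables.
Domain sizes:
  v1 (boolean): 2
  v2 (enum of 3 values): 3
  v3 (boolean): 2
  v4 (boolean): 2
  v5 (enum of 4 values): 4
Product = 2 * 3 * 2 * 2 * 4 = 96

96


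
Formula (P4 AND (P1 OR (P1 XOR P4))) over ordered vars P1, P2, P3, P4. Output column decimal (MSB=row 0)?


Formula: (P4 AND (P1 OR (P1 XOR P4))) over P1, P2, P3, P4 (16 rows)
Evaluate each row (bits = P1,P2,P3,P4, MSB first):
  row 0 [0000]: (0 AND (0 OR (0 XOR 0))) -> 0
  row 1 [0001]: (1 AND (0 OR (0 XOR 1))) -> 1
  row 2 [0010]: (0 AND (0 OR (0 XOR 0))) -> 0
  row 3 [0011]: (1 AND (0 OR (0 XOR 1))) -> 1
  row 4 [0100]: (0 AND (0 OR (0 XOR 0))) -> 0
  row 5 [0101]: (1 AND (0 OR (0 XOR 1))) -> 1
  row 6 [0110]: (0 AND (0 OR (0 XOR 0))) -> 0
  row 7 [0111]: (1 AND (0 OR (0 XOR 1))) -> 1
  row 8 [1000]: (0 AND (1 OR (1 XOR 0))) -> 0
  row 9 [1001]: (1 AND (1 OR (1 XOR 1))) -> 1
  row 10 [1010]: (0 AND (1 OR (1 XOR 0))) -> 0
  row 11 [1011]: (1 AND (1 OR (1 XOR 1))) -> 1
  row 12 [1100]: (0 AND (1 OR (1 XOR 0))) -> 0
  row 13 [1101]: (1 AND (1 OR (1 XOR 1))) -> 1
  row 14 [1110]: (0 AND (1 OR (1 XOR 0))) -> 0
  row 15 [1111]: (1 AND (1 OR (1 XOR 1))) -> 1
Full result column, 4 rows per line (P1,P2 fixed per line; P3,P4 runs 00..11 left to right):
  rows 0-3 [P1,P2=00]: 0101  = hex 5
  rows 4-7 [P1,P2=01]: 0101  = hex 5
  rows 8-11 [P1,P2=10]: 0101  = hex 5
  rows 12-15 [P1,P2=11]: 0101  = hex 5
Output column (row 0 .. row 15) = 0101010101010101
Output column grouped in 4s = 0101 0101 0101 0101 = 0x5555
Convert to decimal digit by digit (value = value*16 + digit):
  5 -> 5
  5*16 + 5 = 85
  85*16 + 5 = 1365
  1365*16 + 5 = 21845
Decimal = 21845

21845


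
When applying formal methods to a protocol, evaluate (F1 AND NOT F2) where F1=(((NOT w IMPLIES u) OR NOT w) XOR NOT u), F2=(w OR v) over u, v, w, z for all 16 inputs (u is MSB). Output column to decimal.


F1 = (((NOT w IMPLIES u) OR NOT w) XOR NOT u)
F2 = (w OR v)
Counterexample to F1=>F2 is where F1=1 and F2=0.
Evaluate each row (bits = u,v,w,z, MSB first):
  row 0 [0000]: F1=0 F2=0 -> F1&~F2 -> 0
  row 1 [0001]: F1=0 F2=0 -> F1&~F2 -> 0
  row 2 [0010]: F1=0 F2=1 -> F1&~F2 -> 0
  row 3 [0011]: F1=0 F2=1 -> F1&~F2 -> 0
  row 4 [0100]: F1=0 F2=1 -> F1&~F2 -> 0
  row 5 [0101]: F1=0 F2=1 -> F1&~F2 -> 0
  row 6 [0110]: F1=0 F2=1 -> F1&~F2 -> 0
  row 7 [0111]: F1=0 F2=1 -> F1&~F2 -> 0
  row 8 [1000]: F1=1 F2=0 -> F1&~F2 -> 1
  row 9 [1001]: F1=1 F2=0 -> F1&~F2 -> 1
  row 10 [1010]: F1=1 F2=1 -> F1&~F2 -> 0
  row 11 [1011]: F1=1 F2=1 -> F1&~F2 -> 0
  row 12 [1100]: F1=1 F2=1 -> F1&~F2 -> 0
  row 13 [1101]: F1=1 F2=1 -> F1&~F2 -> 0
  row 14 [1110]: F1=1 F2=1 -> F1&~F2 -> 0
  row 15 [1111]: F1=1 F2=1 -> F1&~F2 -> 0
Full result column, 4 rows per line (u,v fixed per line; w,z runs 00..11 left to right):
  rows 0-3 [u,v=00]: 0000  = hex 0
  rows 4-7 [u,v=01]: 0000  = hex 0
  rows 8-11 [u,v=10]: 1100  = hex C
  rows 12-15 [u,v=11]: 0000  = hex 0
Counterexample vector (row 0 .. row 15) = 0000000011000000
Output column grouped in 4s = 0000 0000 1100 0000 = 0x00C0
Convert to decimal digit by digit (value = value*16 + digit):
  0 -> 0
  0*16 + 0 = 0
  0*16 + 12 (C) = 12
  12*16 + 0 = 192
Decimal = 192

192


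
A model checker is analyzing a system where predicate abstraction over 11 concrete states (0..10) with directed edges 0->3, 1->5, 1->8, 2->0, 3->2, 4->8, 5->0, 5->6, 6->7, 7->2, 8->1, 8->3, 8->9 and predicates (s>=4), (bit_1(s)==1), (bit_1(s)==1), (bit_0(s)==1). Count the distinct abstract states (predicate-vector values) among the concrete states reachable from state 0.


BFS from 0:
Concrete reachable: {0, 2, 3}
Abstract via predicates (s>=4), (bit_1(s)==1), (bit_1(s)==1), (bit_0(s)==1):
  (0,0,0,0) <- {0}
  (0,1,1,0) <- {2}
  (0,1,1,1) <- {3}
Distinct abstract states = 3

3


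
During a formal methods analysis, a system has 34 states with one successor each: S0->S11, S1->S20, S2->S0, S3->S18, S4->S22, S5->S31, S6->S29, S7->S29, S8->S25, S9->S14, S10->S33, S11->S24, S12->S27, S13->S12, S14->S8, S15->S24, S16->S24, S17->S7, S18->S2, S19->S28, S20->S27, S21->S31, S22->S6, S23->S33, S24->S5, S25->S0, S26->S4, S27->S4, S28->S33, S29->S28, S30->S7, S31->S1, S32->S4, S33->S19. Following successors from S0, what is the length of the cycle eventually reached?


Trace from S0 until a state repeats:
  S0 -> S11 -> S24 -> S5 -> S31 -> S1 -> S20 -> S27 -> S4 -> S22 -> S6 -> S29 -> S28 -> S33 -> S19 -> S28
S28 first seen at step 12, revisited at step 15.
Cycle length = 15 - 12 = 3

3


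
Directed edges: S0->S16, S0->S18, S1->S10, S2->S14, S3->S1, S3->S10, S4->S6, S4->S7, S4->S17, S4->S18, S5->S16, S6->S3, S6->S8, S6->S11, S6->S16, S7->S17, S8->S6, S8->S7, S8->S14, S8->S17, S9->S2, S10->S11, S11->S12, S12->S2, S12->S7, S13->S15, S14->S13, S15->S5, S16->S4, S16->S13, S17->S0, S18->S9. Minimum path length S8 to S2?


BFS layer-by-layer from S8:
  dist 0: {S8}
  dist 1: {S6, S7, S14, S17}
  dist 2: {S0, S3, S11, S13, S16}
  dist 3: {S1, S4, S10, S12, S15, S18}
  dist 4: {S2, S5, S9}
  -> S2 reached at distance 4
Shortest path length = 4

4


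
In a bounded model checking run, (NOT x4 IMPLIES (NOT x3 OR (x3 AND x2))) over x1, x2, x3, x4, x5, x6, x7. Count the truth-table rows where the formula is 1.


Formula: (NOT x4 IMPLIES (NOT x3 OR (x3 AND x2))) over 7 vars (128 rows)
Evaluate each row (x1, x2, x3, x4, x5, x6, x7 as bits, MSB first):
  row 0 [0000000]: (NOT 0 IMPLIES (NOT 0 OR (0 AND 0))) -> 1
  row 1 [0000001]: (NOT 0 IMPLIES (NOT 0 OR (0 AND 0))) -> 1
  row 2 [0000010]: (NOT 0 IMPLIES (NOT 0 OR (0 AND 0))) -> 1
  row 3 [0000011]: (NOT 0 IMPLIES (NOT 0 OR (0 AND 0))) -> 1
  row 4 [0000100]: (NOT 0 IMPLIES (NOT 0 OR (0 AND 0))) -> 1
  (every remaining row is evaluated the same way; all 128 results are listed next)
Full result column, 8 rows per line (x1,x2,x3,x4 fixed per line; x5,x6,x7 runs 000..111 left to right):
  rows 0-7 [x1,x2,x3,x4=0000]: 11111111  (ones: 8)
  rows 8-15 [x1,x2,x3,x4=0001]: 11111111  (ones: 8)
  rows 16-23 [x1,x2,x3,x4=0010]: 00000000  (ones: 0)
  rows 24-31 [x1,x2,x3,x4=0011]: 11111111  (ones: 8)
  rows 32-39 [x1,x2,x3,x4=0100]: 11111111  (ones: 8)
  rows 40-47 [x1,x2,x3,x4=0101]: 11111111  (ones: 8)
  rows 48-55 [x1,x2,x3,x4=0110]: 11111111  (ones: 8)
  rows 56-63 [x1,x2,x3,x4=0111]: 11111111  (ones: 8)
  rows 64-71 [x1,x2,x3,x4=1000]: 11111111  (ones: 8)
  rows 72-79 [x1,x2,x3,x4=1001]: 11111111  (ones: 8)
  rows 80-87 [x1,x2,x3,x4=1010]: 00000000  (ones: 0)
  rows 88-95 [x1,x2,x3,x4=1011]: 11111111  (ones: 8)
  rows 96-103 [x1,x2,x3,x4=1100]: 11111111  (ones: 8)
  rows 104-111 [x1,x2,x3,x4=1101]: 11111111  (ones: 8)
  rows 112-119 [x1,x2,x3,x4=1110]: 11111111  (ones: 8)
  rows 120-127 [x1,x2,x3,x4=1111]: 11111111  (ones: 8)
Count of 1-rows = 8+8+0+8+8+8+8+8+8+8+0+8+8+8+8+8 = 112

112


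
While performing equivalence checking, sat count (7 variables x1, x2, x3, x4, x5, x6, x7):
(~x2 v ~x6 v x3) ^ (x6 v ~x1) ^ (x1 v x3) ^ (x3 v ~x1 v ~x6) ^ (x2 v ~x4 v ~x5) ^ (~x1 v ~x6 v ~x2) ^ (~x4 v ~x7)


CNF with 7 clauses over 7 vars (128 assignments).
An assignment satisfies CNF iff every clause has >=1 true literal.
Check each row (bits = x1,x2,x3,x4,x5,x6,x7; clause T/F shown):
  row 0 [0000000]: clauses=TTFTTTT -> 0
  row 1 [0000001]: clauses=TTFTTTT -> 0
  row 2 [0000010]: clauses=TTFTTTT -> 0
  row 3 [0000011]: clauses=TTFTTTT -> 0
  row 4 [0000100]: clauses=TTFTTTT -> 0
  (every remaining row is evaluated the same way; all 128 results are listed next)
Full result column, 8 rows per line (x1,x2,x3,x4 fixed per line; x5,x6,x7 runs 000..111 left to right):
  rows 0-7 [x1,x2,x3,x4=0000]: 00000000  (ones: 0)
  rows 8-15 [x1,x2,x3,x4=0001]: 00000000  (ones: 0)
  rows 16-23 [x1,x2,x3,x4=0010]: 11111111  (ones: 8)
  rows 24-31 [x1,x2,x3,x4=0011]: 10100000  (ones: 2)
  rows 32-39 [x1,x2,x3,x4=0100]: 00000000  (ones: 0)
  rows 40-47 [x1,x2,x3,x4=0101]: 00000000  (ones: 0)
  rows 48-55 [x1,x2,x3,x4=0110]: 11111111  (ones: 8)
  rows 56-63 [x1,x2,x3,x4=0111]: 10101010  (ones: 4)
  rows 64-71 [x1,x2,x3,x4=1000]: 00000000  (ones: 0)
  rows 72-79 [x1,x2,x3,x4=1001]: 00000000  (ones: 0)
  rows 80-87 [x1,x2,x3,x4=1010]: 00110011  (ones: 4)
  rows 88-95 [x1,x2,x3,x4=1011]: 00100000  (ones: 1)
  rows 96-103 [x1,x2,x3,x4=1100]: 00000000  (ones: 0)
  rows 104-111 [x1,x2,x3,x4=1101]: 00000000  (ones: 0)
  rows 112-119 [x1,x2,x3,x4=1110]: 00000000  (ones: 0)
  rows 120-127 [x1,x2,x3,x4=1111]: 00000000  (ones: 0)
Satisfying assignments = 0+0+8+2+0+0+8+4+0+0+4+1+0+0+0+0 = 27

27


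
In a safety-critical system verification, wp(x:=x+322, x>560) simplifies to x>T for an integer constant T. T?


Formula: wp(x:=E, P) = P[E/x] (substitute E for x in postcondition)
Step 1: Postcondition: x>560
Step 2: Substitute x+322 for x: x+322>560
Step 3: Solve for x: x > 560-322 = 238

238


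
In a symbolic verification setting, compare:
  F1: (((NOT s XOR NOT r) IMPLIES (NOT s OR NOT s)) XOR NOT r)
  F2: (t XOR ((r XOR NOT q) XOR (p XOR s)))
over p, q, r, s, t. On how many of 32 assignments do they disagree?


F1 = (((NOT s XOR NOT r) IMPLIES (NOT s OR NOT s)) XOR NOT r)
F2 = (t XOR ((r XOR NOT q) XOR (p XOR s)))
Evaluate both on each of 32 rows (bits = p,q,r,s,t):
  row 0 [00000]: F1=0 F2=1 (differ) -> 1
  row 1 [00001]: F1=0 F2=0 -> 0
  row 2 [00010]: F1=1 F2=0 (differ) -> 1
  row 3 [00011]: F1=1 F2=1 -> 0
  row 4 [00100]: F1=1 F2=0 (differ) -> 1
  row 5 [00101]: F1=1 F2=1 -> 0
  row 6 [00110]: F1=1 F2=1 -> 0
  row 7 [00111]: F1=1 F2=0 (differ) -> 1
  row 8 [01000]: F1=0 F2=0 -> 0
  row 9 [01001]: F1=0 F2=1 (differ) -> 1
  row 10 [01010]: F1=1 F2=1 -> 0
  row 11 [01011]: F1=1 F2=0 (differ) -> 1
  row 12 [01100]: F1=1 F2=1 -> 0
  row 13 [01101]: F1=1 F2=0 (differ) -> 1
  row 14 [01110]: F1=1 F2=0 (differ) -> 1
  row 15 [01111]: F1=1 F2=1 -> 0
  row 16 [10000]: F1=0 F2=0 -> 0
  row 17 [10001]: F1=0 F2=1 (differ) -> 1
  row 18 [10010]: F1=1 F2=1 -> 0
  row 19 [10011]: F1=1 F2=0 (differ) -> 1
  row 20 [10100]: F1=1 F2=1 -> 0
  row 21 [10101]: F1=1 F2=0 (differ) -> 1
  row 22 [10110]: F1=1 F2=0 (differ) -> 1
  row 23 [10111]: F1=1 F2=1 -> 0
  row 24 [11000]: F1=0 F2=1 (differ) -> 1
  row 25 [11001]: F1=0 F2=0 -> 0
  row 26 [11010]: F1=1 F2=0 (differ) -> 1
  row 27 [11011]: F1=1 F2=1 -> 0
  row 28 [11100]: F1=1 F2=0 (differ) -> 1
  row 29 [11101]: F1=1 F2=1 -> 0
  row 30 [11110]: F1=1 F2=1 -> 0
  row 31 [11111]: F1=1 F2=0 (differ) -> 1
Full result column, 8 rows per line (p,q fixed per line; r,s,t runs 000..111 left to right):
  rows 0-7 [p,q=00]: 10101001  (ones: 4)
  rows 8-15 [p,q=01]: 01010110  (ones: 4)
  rows 16-23 [p,q=10]: 01010110  (ones: 4)
  rows 24-31 [p,q=11]: 10101001  (ones: 4)
Disagreements = 4+4+4+4 = 16

16


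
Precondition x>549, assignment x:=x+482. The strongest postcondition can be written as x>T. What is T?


Formula: sp(P, x:=E) = exists old_x. (x = E[old_x/x]) AND P[old_x/x] (old_x is the value of x before the assignment; eliminate old_x by solving x = E[old_x/x] for old_x)
Step 1: Precondition P: x>549, i.e. old_x > 549
Step 2: Assignment gives x = old_x + 482, so old_x = x - 482
Step 3: Substitute into P: x - 482 > 549
Step 4: Simplify: x > 549+482 = 1031

1031


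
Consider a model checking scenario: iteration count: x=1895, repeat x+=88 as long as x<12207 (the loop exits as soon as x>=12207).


Step 1: x goes from 1895 toward 12207 by 88; the body runs while x<12207, so iterations = ceil((bound-start)/step)
Step 2: Distance=10312
Step 3: ceil(10312/88)=118

118


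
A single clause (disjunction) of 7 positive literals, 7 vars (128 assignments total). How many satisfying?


Step 1: Total=2^7=128
Step 2: Unsat when all 7 false: 2^0=1
Step 3: Sat=128-1=127

127


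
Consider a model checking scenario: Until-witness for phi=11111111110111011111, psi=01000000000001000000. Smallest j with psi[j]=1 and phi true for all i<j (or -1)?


(phi U psi) at 0: need smallest j with psi[j]=1 and phi[i]=1 for all i in [0,j).
Scan from step 0:
  step 0: phi=1, psi=0 -> continue
  step 1: psi=1 and phi held for [0,1) -> witness found
Witness step = 1

1


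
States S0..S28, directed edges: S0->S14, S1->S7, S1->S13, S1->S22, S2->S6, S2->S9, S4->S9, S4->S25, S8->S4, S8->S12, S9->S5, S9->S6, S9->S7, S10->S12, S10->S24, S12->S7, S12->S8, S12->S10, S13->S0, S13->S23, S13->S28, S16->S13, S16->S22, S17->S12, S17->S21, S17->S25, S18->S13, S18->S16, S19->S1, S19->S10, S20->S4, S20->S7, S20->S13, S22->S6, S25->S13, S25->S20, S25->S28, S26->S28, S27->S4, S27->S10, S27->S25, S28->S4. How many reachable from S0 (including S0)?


BFS from S0:
  layer 0: {S0}
  layer 1: {S14}
Reachable set: {S0, S14}
Count = 2

2


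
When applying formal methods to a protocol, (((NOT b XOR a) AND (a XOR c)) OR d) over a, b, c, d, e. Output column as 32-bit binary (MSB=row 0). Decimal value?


Formula: (((NOT b XOR a) AND (a XOR c)) OR d) over a, b, c, d, e (32 rows)
Evaluate each row (bits = a,b,c,d,e, MSB first):
  row 0 [00000]: (((NOT 0 XOR 0) AND (0 XOR 0)) OR 0) -> 0
  row 1 [00001]: (((NOT 0 XOR 0) AND (0 XOR 0)) OR 0) -> 0
  row 2 [00010]: (((NOT 0 XOR 0) AND (0 XOR 0)) OR 1) -> 1
  row 3 [00011]: (((NOT 0 XOR 0) AND (0 XOR 0)) OR 1) -> 1
  row 4 [00100]: (((NOT 0 XOR 0) AND (0 XOR 1)) OR 0) -> 1
  row 5 [00101]: (((NOT 0 XOR 0) AND (0 XOR 1)) OR 0) -> 1
  row 6 [00110]: (((NOT 0 XOR 0) AND (0 XOR 1)) OR 1) -> 1
  row 7 [00111]: (((NOT 0 XOR 0) AND (0 XOR 1)) OR 1) -> 1
  row 8 [01000]: (((NOT 1 XOR 0) AND (0 XOR 0)) OR 0) -> 0
  row 9 [01001]: (((NOT 1 XOR 0) AND (0 XOR 0)) OR 0) -> 0
  row 10 [01010]: (((NOT 1 XOR 0) AND (0 XOR 0)) OR 1) -> 1
  row 11 [01011]: (((NOT 1 XOR 0) AND (0 XOR 0)) OR 1) -> 1
  row 12 [01100]: (((NOT 1 XOR 0) AND (0 XOR 1)) OR 0) -> 0
  row 13 [01101]: (((NOT 1 XOR 0) AND (0 XOR 1)) OR 0) -> 0
  row 14 [01110]: (((NOT 1 XOR 0) AND (0 XOR 1)) OR 1) -> 1
  row 15 [01111]: (((NOT 1 XOR 0) AND (0 XOR 1)) OR 1) -> 1
  row 16 [10000]: (((NOT 0 XOR 1) AND (1 XOR 0)) OR 0) -> 0
  row 17 [10001]: (((NOT 0 XOR 1) AND (1 XOR 0)) OR 0) -> 0
  row 18 [10010]: (((NOT 0 XOR 1) AND (1 XOR 0)) OR 1) -> 1
  row 19 [10011]: (((NOT 0 XOR 1) AND (1 XOR 0)) OR 1) -> 1
  row 20 [10100]: (((NOT 0 XOR 1) AND (1 XOR 1)) OR 0) -> 0
  row 21 [10101]: (((NOT 0 XOR 1) AND (1 XOR 1)) OR 0) -> 0
  row 22 [10110]: (((NOT 0 XOR 1) AND (1 XOR 1)) OR 1) -> 1
  row 23 [10111]: (((NOT 0 XOR 1) AND (1 XOR 1)) OR 1) -> 1
  row 24 [11000]: (((NOT 1 XOR 1) AND (1 XOR 0)) OR 0) -> 1
  row 25 [11001]: (((NOT 1 XOR 1) AND (1 XOR 0)) OR 0) -> 1
  row 26 [11010]: (((NOT 1 XOR 1) AND (1 XOR 0)) OR 1) -> 1
  row 27 [11011]: (((NOT 1 XOR 1) AND (1 XOR 0)) OR 1) -> 1
  row 28 [11100]: (((NOT 1 XOR 1) AND (1 XOR 1)) OR 0) -> 0
  row 29 [11101]: (((NOT 1 XOR 1) AND (1 XOR 1)) OR 0) -> 0
  row 30 [11110]: (((NOT 1 XOR 1) AND (1 XOR 1)) OR 1) -> 1
  row 31 [11111]: (((NOT 1 XOR 1) AND (1 XOR 1)) OR 1) -> 1
Full result column, 4 rows per line (a,b,c fixed per line; d,e runs 00..11 left to right):
  rows 0-3 [a,b,c=000]: 0011  = hex 3
  rows 4-7 [a,b,c=001]: 1111  = hex F
  rows 8-11 [a,b,c=010]: 0011  = hex 3
  rows 12-15 [a,b,c=011]: 0011  = hex 3
  rows 16-19 [a,b,c=100]: 0011  = hex 3
  rows 20-23 [a,b,c=101]: 0011  = hex 3
  rows 24-27 [a,b,c=110]: 1111  = hex F
  rows 28-31 [a,b,c=111]: 0011  = hex 3
Output column (row 0 .. row 31) = 00111111001100110011001111110011
Output column grouped in 4s = 0011 1111 0011 0011 0011 0011 1111 0011 = 0x3F3333F3
Convert to decimal digit by digit (value = value*16 + digit):
  3 -> 3
  3*16 + 15 (F) = 63
  63*16 + 3 = 1011
  1011*16 + 3 = 16179
  16179*16 + 3 = 258867
  258867*16 + 3 = 4141875
  4141875*16 + 15 (F) = 66270015
  66270015*16 + 3 = 1060320243
Decimal = 1060320243

1060320243


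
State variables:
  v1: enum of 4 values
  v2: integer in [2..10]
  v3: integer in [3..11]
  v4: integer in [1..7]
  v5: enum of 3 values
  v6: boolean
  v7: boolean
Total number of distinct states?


State space = product of domain sizes of all variables.
Domain sizes:
  v1 (enum of 4 values): 4
  v2 (integer in [2..10]): 9
  v3 (integer in [3..11]): 9
  v4 (integer in [1..7]): 7
  v5 (enum of 3 values): 3
  v6 (boolean): 2
  v7 (boolean): 2
Product = 4 * 9 * 9 * 7 * 3 * 2 * 2 = 27216

27216


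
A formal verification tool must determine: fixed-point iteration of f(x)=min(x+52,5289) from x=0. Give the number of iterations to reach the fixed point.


Step 1: x=0, cap=5289, increment=52
Step 2: x grows by 52 each step until capped at 5289; fixed point is x=5289
Step 3: iterations = ceil(5289/52) = 102

102


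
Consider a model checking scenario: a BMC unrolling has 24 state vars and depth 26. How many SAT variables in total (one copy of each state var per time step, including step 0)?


BMC unrolls to depth k, creating one copy of each state var for steps 0..k.
Step count = 26 + 1 = 27 (steps 0 through 26)
Vars per step = 24
Total = 24 * 27 = 648

648


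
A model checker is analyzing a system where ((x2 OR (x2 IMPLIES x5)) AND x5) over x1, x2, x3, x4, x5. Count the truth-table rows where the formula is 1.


Formula: ((x2 OR (x2 IMPLIES x5)) AND x5) over 5 vars (32 rows)
Evaluate each row (x1, x2, x3, x4, x5 as bits, MSB first):
  row 0 [00000]: ((0 OR (0 IMPLIES 0)) AND 0) -> 0
  row 1 [00001]: ((0 OR (0 IMPLIES 1)) AND 1) -> 1
  row 2 [00010]: ((0 OR (0 IMPLIES 0)) AND 0) -> 0
  row 3 [00011]: ((0 OR (0 IMPLIES 1)) AND 1) -> 1
  row 4 [00100]: ((0 OR (0 IMPLIES 0)) AND 0) -> 0
  row 5 [00101]: ((0 OR (0 IMPLIES 1)) AND 1) -> 1
  row 6 [00110]: ((0 OR (0 IMPLIES 0)) AND 0) -> 0
  row 7 [00111]: ((0 OR (0 IMPLIES 1)) AND 1) -> 1
  row 8 [01000]: ((1 OR (1 IMPLIES 0)) AND 0) -> 0
  row 9 [01001]: ((1 OR (1 IMPLIES 1)) AND 1) -> 1
  row 10 [01010]: ((1 OR (1 IMPLIES 0)) AND 0) -> 0
  row 11 [01011]: ((1 OR (1 IMPLIES 1)) AND 1) -> 1
  row 12 [01100]: ((1 OR (1 IMPLIES 0)) AND 0) -> 0
  row 13 [01101]: ((1 OR (1 IMPLIES 1)) AND 1) -> 1
  row 14 [01110]: ((1 OR (1 IMPLIES 0)) AND 0) -> 0
  row 15 [01111]: ((1 OR (1 IMPLIES 1)) AND 1) -> 1
  row 16 [10000]: ((0 OR (0 IMPLIES 0)) AND 0) -> 0
  row 17 [10001]: ((0 OR (0 IMPLIES 1)) AND 1) -> 1
  row 18 [10010]: ((0 OR (0 IMPLIES 0)) AND 0) -> 0
  row 19 [10011]: ((0 OR (0 IMPLIES 1)) AND 1) -> 1
  row 20 [10100]: ((0 OR (0 IMPLIES 0)) AND 0) -> 0
  row 21 [10101]: ((0 OR (0 IMPLIES 1)) AND 1) -> 1
  row 22 [10110]: ((0 OR (0 IMPLIES 0)) AND 0) -> 0
  row 23 [10111]: ((0 OR (0 IMPLIES 1)) AND 1) -> 1
  row 24 [11000]: ((1 OR (1 IMPLIES 0)) AND 0) -> 0
  row 25 [11001]: ((1 OR (1 IMPLIES 1)) AND 1) -> 1
  row 26 [11010]: ((1 OR (1 IMPLIES 0)) AND 0) -> 0
  row 27 [11011]: ((1 OR (1 IMPLIES 1)) AND 1) -> 1
  row 28 [11100]: ((1 OR (1 IMPLIES 0)) AND 0) -> 0
  row 29 [11101]: ((1 OR (1 IMPLIES 1)) AND 1) -> 1
  row 30 [11110]: ((1 OR (1 IMPLIES 0)) AND 0) -> 0
  row 31 [11111]: ((1 OR (1 IMPLIES 1)) AND 1) -> 1
Full result column, 8 rows per line (x1,x2 fixed per line; x3,x4,x5 runs 000..111 left to right):
  rows 0-7 [x1,x2=00]: 01010101  (ones: 4)
  rows 8-15 [x1,x2=01]: 01010101  (ones: 4)
  rows 16-23 [x1,x2=10]: 01010101  (ones: 4)
  rows 24-31 [x1,x2=11]: 01010101  (ones: 4)
Count of 1-rows = 4+4+4+4 = 16

16


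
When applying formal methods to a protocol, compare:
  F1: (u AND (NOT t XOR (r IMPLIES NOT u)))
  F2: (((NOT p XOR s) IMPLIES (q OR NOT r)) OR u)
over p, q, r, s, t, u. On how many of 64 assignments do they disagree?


F1 = (u AND (NOT t XOR (r IMPLIES NOT u)))
F2 = (((NOT p XOR s) IMPLIES (q OR NOT r)) OR u)
Evaluate both on each of 64 rows (bits = p,q,r,s,t,u):
  row 0 [000000]: F1=0 F2=1 (differ) -> 1
  row 1 [000001]: F1=0 F2=1 (differ) -> 1
  row 2 [000010]: F1=0 F2=1 (differ) -> 1
  row 3 [000011]: F1=1 F2=1 -> 0
  row 4 [000100]: F1=0 F2=1 (differ) -> 1
  (every remaining row is evaluated the same way; all 64 results are listed next)
Full result column, 8 rows per line (p,q,r fixed per line; s,t,u runs 000..111 left to right):
  rows 0-7 [p,q,r=000]: 11101110  (ones: 6)
  rows 8-15 [p,q,r=001]: 00011011  (ones: 4)
  rows 16-23 [p,q,r=010]: 11101110  (ones: 6)
  rows 24-31 [p,q,r=011]: 10111011  (ones: 6)
  rows 32-39 [p,q,r=100]: 11101110  (ones: 6)
  rows 40-47 [p,q,r=101]: 10110001  (ones: 4)
  rows 48-55 [p,q,r=110]: 11101110  (ones: 6)
  rows 56-63 [p,q,r=111]: 10111011  (ones: 6)
Disagreements = 6+4+6+6+6+4+6+6 = 44

44


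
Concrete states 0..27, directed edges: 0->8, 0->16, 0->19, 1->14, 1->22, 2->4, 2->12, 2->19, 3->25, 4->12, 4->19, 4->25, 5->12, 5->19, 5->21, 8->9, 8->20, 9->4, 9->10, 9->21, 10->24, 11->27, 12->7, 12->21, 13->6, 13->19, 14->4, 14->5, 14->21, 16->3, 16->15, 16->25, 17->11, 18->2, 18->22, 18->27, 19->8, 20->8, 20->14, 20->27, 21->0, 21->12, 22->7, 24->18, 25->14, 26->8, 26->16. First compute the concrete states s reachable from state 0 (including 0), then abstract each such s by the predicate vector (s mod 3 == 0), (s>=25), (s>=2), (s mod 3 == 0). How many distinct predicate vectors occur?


BFS from 0:
Concrete reachable: {0, 2, 3, 4, 5, 7, 8, 9, 10, 12, 14, 15, 16, 18, 19, 20, 21, 22, 24, 25, 27}
Abstract via predicates (s mod 3 == 0), (s>=25), (s>=2), (s mod 3 == 0):
  (0,0,1,0) <- {2, 4, 5, 7, 8, 10, 14, 16, 19, 20, 22}
  (0,1,1,0) <- {25}
  (1,0,0,1) <- {0}
  (1,0,1,1) <- {3, 9, 12, 15, 18, 21, 24}
  (1,1,1,1) <- {27}
Distinct abstract states = 5

5


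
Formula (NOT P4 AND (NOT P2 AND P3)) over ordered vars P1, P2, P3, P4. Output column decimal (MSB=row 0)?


Formula: (NOT P4 AND (NOT P2 AND P3)) over P1, P2, P3, P4 (16 rows)
Evaluate each row (bits = P1,P2,P3,P4, MSB first):
  row 0 [0000]: (NOT 0 AND (NOT 0 AND 0)) -> 0
  row 1 [0001]: (NOT 1 AND (NOT 0 AND 0)) -> 0
  row 2 [0010]: (NOT 0 AND (NOT 0 AND 1)) -> 1
  row 3 [0011]: (NOT 1 AND (NOT 0 AND 1)) -> 0
  row 4 [0100]: (NOT 0 AND (NOT 1 AND 0)) -> 0
  row 5 [0101]: (NOT 1 AND (NOT 1 AND 0)) -> 0
  row 6 [0110]: (NOT 0 AND (NOT 1 AND 1)) -> 0
  row 7 [0111]: (NOT 1 AND (NOT 1 AND 1)) -> 0
  row 8 [1000]: (NOT 0 AND (NOT 0 AND 0)) -> 0
  row 9 [1001]: (NOT 1 AND (NOT 0 AND 0)) -> 0
  row 10 [1010]: (NOT 0 AND (NOT 0 AND 1)) -> 1
  row 11 [1011]: (NOT 1 AND (NOT 0 AND 1)) -> 0
  row 12 [1100]: (NOT 0 AND (NOT 1 AND 0)) -> 0
  row 13 [1101]: (NOT 1 AND (NOT 1 AND 0)) -> 0
  row 14 [1110]: (NOT 0 AND (NOT 1 AND 1)) -> 0
  row 15 [1111]: (NOT 1 AND (NOT 1 AND 1)) -> 0
Full result column, 4 rows per line (P1,P2 fixed per line; P3,P4 runs 00..11 left to right):
  rows 0-3 [P1,P2=00]: 0010  = hex 2
  rows 4-7 [P1,P2=01]: 0000  = hex 0
  rows 8-11 [P1,P2=10]: 0010  = hex 2
  rows 12-15 [P1,P2=11]: 0000  = hex 0
Output column (row 0 .. row 15) = 0010000000100000
Output column grouped in 4s = 0010 0000 0010 0000 = 0x2020
Convert to decimal digit by digit (value = value*16 + digit):
  2 -> 2
  2*16 + 0 = 32
  32*16 + 2 = 514
  514*16 + 0 = 8224
Decimal = 8224

8224


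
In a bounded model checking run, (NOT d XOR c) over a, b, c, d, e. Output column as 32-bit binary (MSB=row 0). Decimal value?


Formula: (NOT d XOR c) over a, b, c, d, e (32 rows)
Evaluate each row (bits = a,b,c,d,e, MSB first):
  row 0 [00000]: (NOT 0 XOR 0) -> 1
  row 1 [00001]: (NOT 0 XOR 0) -> 1
  row 2 [00010]: (NOT 1 XOR 0) -> 0
  row 3 [00011]: (NOT 1 XOR 0) -> 0
  row 4 [00100]: (NOT 0 XOR 1) -> 0
  row 5 [00101]: (NOT 0 XOR 1) -> 0
  row 6 [00110]: (NOT 1 XOR 1) -> 1
  row 7 [00111]: (NOT 1 XOR 1) -> 1
  row 8 [01000]: (NOT 0 XOR 0) -> 1
  row 9 [01001]: (NOT 0 XOR 0) -> 1
  row 10 [01010]: (NOT 1 XOR 0) -> 0
  row 11 [01011]: (NOT 1 XOR 0) -> 0
  row 12 [01100]: (NOT 0 XOR 1) -> 0
  row 13 [01101]: (NOT 0 XOR 1) -> 0
  row 14 [01110]: (NOT 1 XOR 1) -> 1
  row 15 [01111]: (NOT 1 XOR 1) -> 1
  row 16 [10000]: (NOT 0 XOR 0) -> 1
  row 17 [10001]: (NOT 0 XOR 0) -> 1
  row 18 [10010]: (NOT 1 XOR 0) -> 0
  row 19 [10011]: (NOT 1 XOR 0) -> 0
  row 20 [10100]: (NOT 0 XOR 1) -> 0
  row 21 [10101]: (NOT 0 XOR 1) -> 0
  row 22 [10110]: (NOT 1 XOR 1) -> 1
  row 23 [10111]: (NOT 1 XOR 1) -> 1
  row 24 [11000]: (NOT 0 XOR 0) -> 1
  row 25 [11001]: (NOT 0 XOR 0) -> 1
  row 26 [11010]: (NOT 1 XOR 0) -> 0
  row 27 [11011]: (NOT 1 XOR 0) -> 0
  row 28 [11100]: (NOT 0 XOR 1) -> 0
  row 29 [11101]: (NOT 0 XOR 1) -> 0
  row 30 [11110]: (NOT 1 XOR 1) -> 1
  row 31 [11111]: (NOT 1 XOR 1) -> 1
Full result column, 4 rows per line (a,b,c fixed per line; d,e runs 00..11 left to right):
  rows 0-3 [a,b,c=000]: 1100  = hex C
  rows 4-7 [a,b,c=001]: 0011  = hex 3
  rows 8-11 [a,b,c=010]: 1100  = hex C
  rows 12-15 [a,b,c=011]: 0011  = hex 3
  rows 16-19 [a,b,c=100]: 1100  = hex C
  rows 20-23 [a,b,c=101]: 0011  = hex 3
  rows 24-27 [a,b,c=110]: 1100  = hex C
  rows 28-31 [a,b,c=111]: 0011  = hex 3
Output column (row 0 .. row 31) = 11000011110000111100001111000011
Output column grouped in 4s = 1100 0011 1100 0011 1100 0011 1100 0011 = 0xC3C3C3C3
Convert to decimal digit by digit (value = value*16 + digit):
  C -> 12
  12*16 + 3 = 195
  195*16 + 12 (C) = 3132
  3132*16 + 3 = 50115
  50115*16 + 12 (C) = 801852
  801852*16 + 3 = 12829635
  12829635*16 + 12 (C) = 205274172
  205274172*16 + 3 = 3284386755
Decimal = 3284386755

3284386755
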